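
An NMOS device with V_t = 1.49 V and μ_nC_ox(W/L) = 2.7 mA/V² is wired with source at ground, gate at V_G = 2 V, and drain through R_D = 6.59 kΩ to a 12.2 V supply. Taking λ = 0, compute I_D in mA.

V_GS = V_G = 2 V, so V_ov = 2 − 1.49 = 0.51 V.
Assume saturation: I_D = ½ k_n V_ov² = 0.5 × 2.7 × 0.51² = 0.351 mA, giving V_DS = V_DD − I_D R_D = 12.2 − 0.351 × 6.59 = 9.89 V.
V_DS = 9.89 V ≥ V_ov = 0.51 V, confirming saturation.

I_D = 0.351 mA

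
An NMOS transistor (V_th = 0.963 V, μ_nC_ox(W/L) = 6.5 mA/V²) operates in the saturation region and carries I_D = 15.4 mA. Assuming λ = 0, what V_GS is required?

In saturation I_D = ½ k_n (V_GS − V_th)², so V_GS − V_th = √(2 I_D / k_n) = √(2 × 15.4 / 6.5) = 2.18 V.
V_GS = 0.963 + 2.18 = 3.14 V.

V_GS = 3.14 V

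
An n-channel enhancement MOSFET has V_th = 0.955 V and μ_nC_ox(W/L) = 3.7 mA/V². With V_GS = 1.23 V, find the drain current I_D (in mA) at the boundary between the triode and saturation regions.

I_D = 0.140 mA

At the boundary V_DS = V_ov = V_GS − V_th = 1.23 − 0.955 = 0.275 V.
I_D = ½ k_n V_ov² = 0.5 × 3.7 × 0.275² = 0.14 mA.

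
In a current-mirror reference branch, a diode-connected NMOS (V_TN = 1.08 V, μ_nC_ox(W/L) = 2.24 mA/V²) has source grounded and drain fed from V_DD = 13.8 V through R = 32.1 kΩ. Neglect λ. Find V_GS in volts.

With gate tied to drain, V_GS = V_DS ≥ V_GS − V_TN, so the device is in saturation.
KCL at the drain: ½ k_n (V_GS − V_TN)² = (V_DD − V_GS)/R.
Let x = V_GS − 1.08. Then 36 x² + x − 12.72 = 0, giving x = 0.581 V (positive root), so V_GS = 1.66 V.
I_D = (V_DD − V_GS)/R = (13.8 − 1.66) / 32.1 = 0.378 mA.

V_GS = 1.66 V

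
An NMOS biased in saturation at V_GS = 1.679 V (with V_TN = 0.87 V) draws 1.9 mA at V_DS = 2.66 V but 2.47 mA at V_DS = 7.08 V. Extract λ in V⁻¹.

λ = 0.0828 V⁻¹

With V_GS fixed, I_D ∝ (1 + λ V_DS) in saturation, so I_D2/I_D1 = (1 + λ V_DS2)/(1 + λ V_DS1).
2.47/1.9 = 1.3 = (1 + 7.08 λ)/(1 + 2.66 λ).
Solving: λ (I_D1 V_DS2 − I_D2 V_DS1) = I_D2 − I_D1, so λ = (2.47 − 1.9) / (1.9 × 7.08 − 2.47 × 2.66) = 0.57 / 6.88 = 0.0828 V⁻¹.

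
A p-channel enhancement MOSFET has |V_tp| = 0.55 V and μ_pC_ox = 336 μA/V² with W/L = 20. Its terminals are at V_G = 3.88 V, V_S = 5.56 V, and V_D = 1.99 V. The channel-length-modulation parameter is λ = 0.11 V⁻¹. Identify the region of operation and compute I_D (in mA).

Saturation; I_D = 5.98 mA

V_SG = V_S − V_G = 5.56 − 3.88 = 1.68 V; V_SD = V_S − V_D = 5.56 − 1.99 = 3.57 V.
k_p = μ_pC_ox · (W/L) = 6.72 mA/V².
V_ov = V_SG − |V_tp| = 1.68 − 0.55 = 1.13 V.
Since V_SD = 3.57 V ≥ V_ov = 1.13 V, the device is in saturation.
I_D = ½ k_p V_ov² (1 + λ V_SD) = 0.5 × 6.72 × 1.13² × (1 + 0.11 × 3.57) = 5.98 mA.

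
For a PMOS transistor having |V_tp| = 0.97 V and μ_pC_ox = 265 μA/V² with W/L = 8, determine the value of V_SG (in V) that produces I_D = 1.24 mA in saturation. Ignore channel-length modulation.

k_p = μ_pC_ox · (W/L) = 2.12 mA/V².
In saturation I_D = ½ k_p (V_SG − |V_tp|)², so V_SG − |V_tp| = √(2 I_D / k_p) = √(2 × 1.24 / 2.12) = 1.08 V.
V_SG = 0.97 + 1.08 = 2.05 V.

V_SG = 2.05 V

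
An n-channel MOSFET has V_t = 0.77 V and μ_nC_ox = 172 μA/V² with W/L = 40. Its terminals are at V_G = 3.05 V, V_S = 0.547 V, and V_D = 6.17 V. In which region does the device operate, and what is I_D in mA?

Saturation; I_D = 10.3 mA

V_GS = V_G − V_S = 3.05 − 0.547 = 2.5 V; V_DS = V_D − V_S = 6.17 − 0.547 = 5.62 V.
k_n = μ_nC_ox · (W/L) = 6.88 mA/V².
V_ov = V_GS − V_t = 2.5 − 0.77 = 1.73 V.
Since V_DS = 5.62 V ≥ V_ov = 1.73 V, the device is in saturation.
I_D = ½ k_n V_ov² = 0.5 × 6.88 × 1.73² = 10.3 mA.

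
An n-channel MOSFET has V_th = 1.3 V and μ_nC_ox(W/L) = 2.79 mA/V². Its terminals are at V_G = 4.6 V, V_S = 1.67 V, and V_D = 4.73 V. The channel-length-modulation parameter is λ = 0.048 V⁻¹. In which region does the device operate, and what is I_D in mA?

Saturation; I_D = 4.25 mA

V_GS = V_G − V_S = 4.6 − 1.67 = 2.93 V; V_DS = V_D − V_S = 4.73 − 1.67 = 3.06 V.
V_ov = V_GS − V_th = 2.93 − 1.3 = 1.63 V.
Since V_DS = 3.06 V ≥ V_ov = 1.63 V, the device is in saturation.
I_D = ½ k_n V_ov² (1 + λ V_DS) = 0.5 × 2.79 × 1.63² × (1 + 0.048 × 3.06) = 4.25 mA.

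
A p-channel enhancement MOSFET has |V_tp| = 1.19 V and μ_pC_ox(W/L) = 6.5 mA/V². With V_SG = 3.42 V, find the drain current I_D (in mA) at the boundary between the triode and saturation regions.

I_D = 16.2 mA

At the boundary V_SD = V_ov = V_SG − |V_tp| = 3.42 − 1.19 = 2.23 V.
I_D = ½ k_p V_ov² = 0.5 × 6.5 × 2.23² = 16.2 mA.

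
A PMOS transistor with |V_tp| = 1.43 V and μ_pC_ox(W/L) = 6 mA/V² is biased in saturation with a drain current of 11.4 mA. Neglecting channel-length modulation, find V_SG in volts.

In saturation I_D = ½ k_p (V_SG − |V_tp|)², so V_SG − |V_tp| = √(2 I_D / k_p) = √(2 × 11.4 / 6) = 1.95 V.
V_SG = 1.43 + 1.95 = 3.38 V.

V_SG = 3.38 V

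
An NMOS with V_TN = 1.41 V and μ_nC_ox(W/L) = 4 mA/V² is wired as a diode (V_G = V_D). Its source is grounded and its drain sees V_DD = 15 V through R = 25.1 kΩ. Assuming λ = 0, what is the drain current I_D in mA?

I_D = 0.521 mA

With gate tied to drain, V_GS = V_DS ≥ V_GS − V_TN, so the device is in saturation.
KCL at the drain: ½ k_n (V_GS − V_TN)² = (V_DD − V_GS)/R.
Let x = V_GS − 1.41. Then 50.2 x² + x − 13.59 = 0, giving x = 0.51 V (positive root), so V_GS = 1.92 V.
I_D = (V_DD − V_GS)/R = (15 − 1.92) / 25.1 = 0.521 mA.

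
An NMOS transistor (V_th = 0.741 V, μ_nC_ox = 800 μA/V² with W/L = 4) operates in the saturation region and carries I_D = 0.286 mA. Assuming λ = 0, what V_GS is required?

V_GS = 1.16 V

k_n = μ_nC_ox · (W/L) = 3.2 mA/V².
In saturation I_D = ½ k_n (V_GS − V_th)², so V_GS − V_th = √(2 I_D / k_n) = √(2 × 0.286 / 3.2) = 0.423 V.
V_GS = 0.741 + 0.423 = 1.16 V.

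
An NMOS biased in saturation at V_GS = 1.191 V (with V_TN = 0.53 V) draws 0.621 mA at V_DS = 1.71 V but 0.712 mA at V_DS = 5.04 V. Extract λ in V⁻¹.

With V_GS fixed, I_D ∝ (1 + λ V_DS) in saturation, so I_D2/I_D1 = (1 + λ V_DS2)/(1 + λ V_DS1).
0.712/0.621 = 1.147 = (1 + 5.04 λ)/(1 + 1.71 λ).
Solving: λ (I_D1 V_DS2 − I_D2 V_DS1) = I_D2 − I_D1, so λ = (0.712 − 0.621) / (0.621 × 5.04 − 0.712 × 1.71) = 0.091 / 1.91 = 0.0476 V⁻¹.

λ = 0.0476 V⁻¹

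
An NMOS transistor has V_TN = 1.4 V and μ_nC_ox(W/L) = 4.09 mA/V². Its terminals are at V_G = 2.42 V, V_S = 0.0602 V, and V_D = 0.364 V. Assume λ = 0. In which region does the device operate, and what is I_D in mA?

V_GS = V_G − V_S = 2.42 − 0.0602 = 2.36 V; V_DS = V_D − V_S = 0.364 − 0.0602 = 0.304 V.
V_ov = V_GS − V_TN = 2.36 − 1.4 = 0.96 V.
Since V_DS = 0.304 V < V_ov = 0.96 V, the device is in the triode region.
I_D = k_n [V_ov · V_DS − ½ V_DS²] = 4.09 × [0.96 × 0.304 − 0.5 × 0.304²] = 1 mA.

Triode; I_D = 1.00 mA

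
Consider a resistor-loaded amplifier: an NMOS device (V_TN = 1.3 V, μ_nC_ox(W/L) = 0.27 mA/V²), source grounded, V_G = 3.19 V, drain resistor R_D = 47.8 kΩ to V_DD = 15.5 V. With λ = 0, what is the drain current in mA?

V_GS = V_G = 3.19 V, so V_ov = 3.19 − 1.3 = 1.89 V.
Assume saturation: I_D = ½ k_n V_ov² = 0.5 × 0.27 × 1.89² = 0.482 mA, giving V_DS = V_DD − I_D R_D = 15.5 − 0.482 × 47.8 = -7.55 V.
But -7.55 V < V_ov = 1.89 V, so the device is actually in triode.
In triode I_D = k_n[V_ov V_DS − ½ V_DS²] and I_D = (V_DD − V_DS)/R_D. Equating: 6.45 V_DS² − 25.39 V_DS + 15.5 = 0, giving V_DS = 0.755 V (the root below V_ov).
I_D = (15.5 − 0.755) / 47.8 = 0.308 mA.

I_D = 0.308 mA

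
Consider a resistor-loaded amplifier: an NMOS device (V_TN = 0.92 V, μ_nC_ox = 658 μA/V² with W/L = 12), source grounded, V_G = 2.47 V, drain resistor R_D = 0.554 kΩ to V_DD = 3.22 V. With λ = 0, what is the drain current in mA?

V_GS = V_G = 2.47 V, so V_ov = 2.47 − 0.92 = 1.55 V.
k_n = μ_nC_ox · (W/L) = 7.896 mA/V².
Assume saturation: I_D = ½ k_n V_ov² = 0.5 × 7.896 × 1.55² = 9.49 mA, giving V_DS = V_DD − I_D R_D = 3.22 − 9.49 × 0.554 = -2.03 V.
But -2.03 V < V_ov = 1.55 V, so the device is actually in triode.
In triode I_D = k_n[V_ov V_DS − ½ V_DS²] and I_D = (V_DD − V_DS)/R_D. Equating: 2.19 V_DS² − 7.78 V_DS + 3.22 = 0, giving V_DS = 0.478 V (the root below V_ov).
I_D = (3.22 − 0.478) / 0.554 = 4.95 mA.

I_D = 4.95 mA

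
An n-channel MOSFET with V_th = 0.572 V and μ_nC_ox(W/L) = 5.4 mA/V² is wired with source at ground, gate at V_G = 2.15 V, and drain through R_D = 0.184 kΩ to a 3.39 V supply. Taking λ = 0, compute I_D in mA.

V_GS = V_G = 2.15 V, so V_ov = 2.15 − 0.572 = 1.58 V.
Assume saturation: I_D = ½ k_n V_ov² = 0.5 × 5.4 × 1.58² = 6.72 mA, giving V_DS = V_DD − I_D R_D = 3.39 − 6.72 × 0.184 = 2.15 V.
V_DS = 2.15 V ≥ V_ov = 1.58 V, confirming saturation.

I_D = 6.72 mA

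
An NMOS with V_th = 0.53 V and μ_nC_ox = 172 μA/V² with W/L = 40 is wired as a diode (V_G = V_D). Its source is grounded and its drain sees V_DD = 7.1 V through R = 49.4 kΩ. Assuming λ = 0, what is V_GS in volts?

With gate tied to drain, V_GS = V_DS ≥ V_GS − V_th, so the device is in saturation.
k_n = μ_nC_ox · (W/L) = 6.88 mA/V².
KCL at the drain: ½ k_n (V_GS − V_th)² = (V_DD − V_GS)/R.
Let x = V_GS − 0.53. Then 170 x² + x − 6.57 = 0, giving x = 0.194 V (positive root), so V_GS = 0.724 V.
I_D = (V_DD − V_GS)/R = (7.1 − 0.724) / 49.4 = 0.129 mA.

V_GS = 0.724 V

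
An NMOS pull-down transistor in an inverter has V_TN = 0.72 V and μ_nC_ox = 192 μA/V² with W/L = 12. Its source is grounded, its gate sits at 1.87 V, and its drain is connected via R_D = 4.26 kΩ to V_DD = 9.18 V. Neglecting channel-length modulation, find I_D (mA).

I_D = 1.52 mA

V_GS = V_G = 1.87 V, so V_ov = 1.87 − 0.72 = 1.15 V.
k_n = μ_nC_ox · (W/L) = 2.304 mA/V².
Assume saturation: I_D = ½ k_n V_ov² = 0.5 × 2.304 × 1.15² = 1.52 mA, giving V_DS = V_DD − I_D R_D = 9.18 − 1.52 × 4.26 = 2.69 V.
V_DS = 2.69 V ≥ V_ov = 1.15 V, confirming saturation.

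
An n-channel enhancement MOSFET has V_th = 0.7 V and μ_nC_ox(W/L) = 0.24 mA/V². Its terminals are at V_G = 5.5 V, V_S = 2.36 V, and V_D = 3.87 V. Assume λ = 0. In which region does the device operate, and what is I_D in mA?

V_GS = V_G − V_S = 5.5 − 2.36 = 3.14 V; V_DS = V_D − V_S = 3.87 − 2.36 = 1.51 V.
V_ov = V_GS − V_th = 3.14 − 0.7 = 2.44 V.
Since V_DS = 1.51 V < V_ov = 2.44 V, the device is in the triode region.
I_D = k_n [V_ov · V_DS − ½ V_DS²] = 0.24 × [2.44 × 1.51 − 0.5 × 1.51²] = 0.611 mA.

Triode; I_D = 0.611 mA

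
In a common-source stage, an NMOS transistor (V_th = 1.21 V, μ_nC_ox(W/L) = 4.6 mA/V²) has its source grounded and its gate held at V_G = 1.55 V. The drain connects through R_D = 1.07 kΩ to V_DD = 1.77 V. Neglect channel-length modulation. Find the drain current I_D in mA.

I_D = 0.266 mA

V_GS = V_G = 1.55 V, so V_ov = 1.55 − 1.21 = 0.34 V.
Assume saturation: I_D = ½ k_n V_ov² = 0.5 × 4.6 × 0.34² = 0.266 mA, giving V_DS = V_DD − I_D R_D = 1.77 − 0.266 × 1.07 = 1.49 V.
V_DS = 1.49 V ≥ V_ov = 0.34 V, confirming saturation.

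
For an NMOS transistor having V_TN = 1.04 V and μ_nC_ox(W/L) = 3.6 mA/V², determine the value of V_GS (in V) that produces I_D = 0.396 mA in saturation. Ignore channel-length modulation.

In saturation I_D = ½ k_n (V_GS − V_TN)², so V_GS − V_TN = √(2 I_D / k_n) = √(2 × 0.396 / 3.6) = 0.469 V.
V_GS = 1.04 + 0.469 = 1.51 V.

V_GS = 1.51 V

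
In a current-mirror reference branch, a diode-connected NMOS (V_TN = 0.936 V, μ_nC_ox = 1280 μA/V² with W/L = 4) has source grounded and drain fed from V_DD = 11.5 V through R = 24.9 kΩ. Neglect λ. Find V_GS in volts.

V_GS = 1.34 V

With gate tied to drain, V_GS = V_DS ≥ V_GS − V_TN, so the device is in saturation.
k_n = μ_nC_ox · (W/L) = 5.12 mA/V².
KCL at the drain: ½ k_n (V_GS − V_TN)² = (V_DD − V_GS)/R.
Let x = V_GS − 0.936. Then 63.7 x² + x − 10.56 = 0, giving x = 0.399 V (positive root), so V_GS = 1.34 V.
I_D = (V_DD − V_GS)/R = (11.5 − 1.34) / 24.9 = 0.408 mA.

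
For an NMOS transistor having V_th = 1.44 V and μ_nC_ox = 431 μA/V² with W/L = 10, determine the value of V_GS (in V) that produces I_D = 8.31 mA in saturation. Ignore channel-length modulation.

k_n = μ_nC_ox · (W/L) = 4.31 mA/V².
In saturation I_D = ½ k_n (V_GS − V_th)², so V_GS − V_th = √(2 I_D / k_n) = √(2 × 8.31 / 4.31) = 1.96 V.
V_GS = 1.44 + 1.96 = 3.4 V.

V_GS = 3.40 V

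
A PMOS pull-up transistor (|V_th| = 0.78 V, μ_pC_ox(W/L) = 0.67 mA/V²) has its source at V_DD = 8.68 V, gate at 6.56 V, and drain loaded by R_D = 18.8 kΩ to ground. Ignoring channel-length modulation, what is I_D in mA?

I_D = 0.429 mA

V_SG = V_DD − V_G = 8.68 − 6.56 = 2.12 V, so V_ov = 2.12 − 0.78 = 1.34 V.
Assume saturation: I_D = ½ k_p V_ov² = 0.5 × 0.67 × 1.34² = 0.602 mA, giving V_SD = V_DD − I_D R_D = 8.68 − 0.602 × 18.8 = -2.63 V.
But -2.63 V < V_ov = 1.34 V, so the device is actually in triode.
In triode I_D = k_p[V_ov V_SD − ½ V_SD²] and I_D = (V_DD − V_SD)/R_D. Equating: 6.3 V_SD² − 17.88 V_SD + 8.68 = 0, giving V_SD = 0.622 V (the root below V_ov).
I_D = (8.68 − 0.622) / 18.8 = 0.429 mA.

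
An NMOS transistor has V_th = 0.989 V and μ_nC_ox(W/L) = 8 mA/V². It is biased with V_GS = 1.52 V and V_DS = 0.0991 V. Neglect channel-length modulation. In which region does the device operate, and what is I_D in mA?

V_ov = V_GS − V_th = 1.52 − 0.989 = 0.531 V.
Since V_DS = 0.0991 V < V_ov = 0.531 V, the device is in the triode region.
I_D = k_n [V_ov · V_DS − ½ V_DS²] = 8 × [0.531 × 0.0991 − 0.5 × 0.0991²] = 0.382 mA.

Triode; I_D = 0.382 mA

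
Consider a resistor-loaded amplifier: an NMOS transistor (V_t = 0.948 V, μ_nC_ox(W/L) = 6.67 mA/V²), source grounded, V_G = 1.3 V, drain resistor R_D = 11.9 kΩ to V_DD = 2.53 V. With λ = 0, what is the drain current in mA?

V_GS = V_G = 1.3 V, so V_ov = 1.3 − 0.948 = 0.352 V.
Assume saturation: I_D = ½ k_n V_ov² = 0.5 × 6.67 × 0.352² = 0.413 mA, giving V_DS = V_DD − I_D R_D = 2.53 − 0.413 × 11.9 = -2.39 V.
But -2.39 V < V_ov = 0.352 V, so the device is actually in triode.
In triode I_D = k_n[V_ov V_DS − ½ V_DS²] and I_D = (V_DD − V_DS)/R_D. Equating: 39.7 V_DS² − 28.94 V_DS + 2.53 = 0, giving V_DS = 0.102 V (the root below V_ov).
I_D = (2.53 − 0.102) / 11.9 = 0.204 mA.

I_D = 0.204 mA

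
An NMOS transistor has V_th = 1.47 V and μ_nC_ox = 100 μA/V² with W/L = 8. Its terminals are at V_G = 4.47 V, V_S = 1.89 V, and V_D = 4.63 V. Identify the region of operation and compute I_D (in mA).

V_GS = V_G − V_S = 4.47 − 1.89 = 2.58 V; V_DS = V_D − V_S = 4.63 − 1.89 = 2.74 V.
k_n = μ_nC_ox · (W/L) = 0.8 mA/V².
V_ov = V_GS − V_th = 2.58 − 1.47 = 1.11 V.
Since V_DS = 2.74 V ≥ V_ov = 1.11 V, the device is in saturation.
I_D = ½ k_n V_ov² = 0.5 × 0.8 × 1.11² = 0.493 mA.

Saturation; I_D = 0.493 mA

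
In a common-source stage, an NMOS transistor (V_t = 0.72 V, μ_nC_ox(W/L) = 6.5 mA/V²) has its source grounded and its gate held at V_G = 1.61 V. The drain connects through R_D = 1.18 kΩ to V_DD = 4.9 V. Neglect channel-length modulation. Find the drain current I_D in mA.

I_D = 2.57 mA

V_GS = V_G = 1.61 V, so V_ov = 1.61 − 0.72 = 0.89 V.
Assume saturation: I_D = ½ k_n V_ov² = 0.5 × 6.5 × 0.89² = 2.57 mA, giving V_DS = V_DD − I_D R_D = 4.9 − 2.57 × 1.18 = 1.86 V.
V_DS = 1.86 V ≥ V_ov = 0.89 V, confirming saturation.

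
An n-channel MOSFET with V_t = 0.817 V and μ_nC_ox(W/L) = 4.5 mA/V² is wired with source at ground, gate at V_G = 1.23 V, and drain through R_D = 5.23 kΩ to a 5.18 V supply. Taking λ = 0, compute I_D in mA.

V_GS = V_G = 1.23 V, so V_ov = 1.23 − 0.817 = 0.413 V.
Assume saturation: I_D = ½ k_n V_ov² = 0.5 × 4.5 × 0.413² = 0.384 mA, giving V_DS = V_DD − I_D R_D = 5.18 − 0.384 × 5.23 = 3.17 V.
V_DS = 3.17 V ≥ V_ov = 0.413 V, confirming saturation.

I_D = 0.384 mA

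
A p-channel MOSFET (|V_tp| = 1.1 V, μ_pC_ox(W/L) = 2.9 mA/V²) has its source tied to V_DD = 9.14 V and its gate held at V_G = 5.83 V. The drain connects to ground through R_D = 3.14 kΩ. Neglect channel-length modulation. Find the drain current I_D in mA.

V_SG = V_DD − V_G = 9.14 − 5.83 = 3.31 V, so V_ov = 3.31 − 1.1 = 2.21 V.
Assume saturation: I_D = ½ k_p V_ov² = 0.5 × 2.9 × 2.21² = 7.08 mA, giving V_SD = V_DD − I_D R_D = 9.14 − 7.08 × 3.14 = -13.1 V.
But -13.1 V < V_ov = 2.21 V, so the device is actually in triode.
In triode I_D = k_p[V_ov V_SD − ½ V_SD²] and I_D = (V_DD − V_SD)/R_D. Equating: 4.55 V_SD² − 21.12 V_SD + 9.14 = 0, giving V_SD = 0.483 V (the root below V_ov).
I_D = (9.14 − 0.483) / 3.14 = 2.76 mA.

I_D = 2.76 mA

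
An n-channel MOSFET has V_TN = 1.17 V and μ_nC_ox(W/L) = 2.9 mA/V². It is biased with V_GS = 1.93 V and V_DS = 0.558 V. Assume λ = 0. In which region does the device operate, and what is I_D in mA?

V_ov = V_GS − V_TN = 1.93 − 1.17 = 0.76 V.
Since V_DS = 0.558 V < V_ov = 0.76 V, the device is in the triode region.
I_D = k_n [V_ov · V_DS − ½ V_DS²] = 2.9 × [0.76 × 0.558 − 0.5 × 0.558²] = 0.778 mA.

Triode; I_D = 0.778 mA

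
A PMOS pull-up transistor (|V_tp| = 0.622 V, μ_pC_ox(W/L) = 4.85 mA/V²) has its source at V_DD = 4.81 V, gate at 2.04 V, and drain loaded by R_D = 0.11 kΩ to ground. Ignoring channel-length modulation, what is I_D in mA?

I_D = 11.2 mA

V_SG = V_DD − V_G = 4.81 − 2.04 = 2.77 V, so V_ov = 2.77 − 0.622 = 2.15 V.
Assume saturation: I_D = ½ k_p V_ov² = 0.5 × 4.85 × 2.15² = 11.2 mA, giving V_SD = V_DD − I_D R_D = 4.81 − 11.2 × 0.11 = 3.58 V.
V_SD = 3.58 V ≥ V_ov = 2.15 V, confirming saturation.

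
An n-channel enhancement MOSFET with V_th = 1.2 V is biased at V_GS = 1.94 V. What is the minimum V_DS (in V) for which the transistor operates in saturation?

V_DS,sat = 0.740 V

The boundary between triode and saturation is V_DS = V_GS − V_th = V_ov.
V_ov = 1.94 − 1.2 = 0.74 V.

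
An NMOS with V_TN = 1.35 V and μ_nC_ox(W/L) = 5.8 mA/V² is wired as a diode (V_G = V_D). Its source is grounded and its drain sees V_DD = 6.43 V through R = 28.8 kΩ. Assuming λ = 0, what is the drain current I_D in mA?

I_D = 0.168 mA

With gate tied to drain, V_GS = V_DS ≥ V_GS − V_TN, so the device is in saturation.
KCL at the drain: ½ k_n (V_GS − V_TN)² = (V_DD − V_GS)/R.
Let x = V_GS − 1.35. Then 83.5 x² + x − 5.08 = 0, giving x = 0.241 V (positive root), so V_GS = 1.59 V.
I_D = (V_DD − V_GS)/R = (6.43 − 1.59) / 28.8 = 0.168 mA.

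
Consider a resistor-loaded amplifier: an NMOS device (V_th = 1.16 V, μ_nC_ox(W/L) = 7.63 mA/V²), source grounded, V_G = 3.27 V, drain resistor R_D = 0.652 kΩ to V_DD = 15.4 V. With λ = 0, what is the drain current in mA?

V_GS = V_G = 3.27 V, so V_ov = 3.27 − 1.16 = 2.11 V.
Assume saturation: I_D = ½ k_n V_ov² = 0.5 × 7.63 × 2.11² = 17 mA, giving V_DS = V_DD − I_D R_D = 15.4 − 17 × 0.652 = 4.33 V.
V_DS = 4.33 V ≥ V_ov = 2.11 V, confirming saturation.

I_D = 17.0 mA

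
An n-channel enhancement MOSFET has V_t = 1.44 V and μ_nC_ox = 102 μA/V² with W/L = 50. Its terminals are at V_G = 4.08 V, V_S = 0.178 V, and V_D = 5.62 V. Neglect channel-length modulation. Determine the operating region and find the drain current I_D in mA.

Saturation; I_D = 15.5 mA

V_GS = V_G − V_S = 4.08 − 0.178 = 3.9 V; V_DS = V_D − V_S = 5.62 − 0.178 = 5.44 V.
k_n = μ_nC_ox · (W/L) = 5.1 mA/V².
V_ov = V_GS − V_t = 3.9 − 1.44 = 2.46 V.
Since V_DS = 5.44 V ≥ V_ov = 2.46 V, the device is in saturation.
I_D = ½ k_n V_ov² = 0.5 × 5.1 × 2.46² = 15.5 mA.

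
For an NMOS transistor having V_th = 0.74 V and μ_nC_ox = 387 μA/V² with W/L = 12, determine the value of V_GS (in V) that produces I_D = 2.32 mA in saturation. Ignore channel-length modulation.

k_n = μ_nC_ox · (W/L) = 4.644 mA/V².
In saturation I_D = ½ k_n (V_GS − V_th)², so V_GS − V_th = √(2 I_D / k_n) = √(2 × 2.32 / 4.644) = 1 V.
V_GS = 0.74 + 1 = 1.74 V.

V_GS = 1.74 V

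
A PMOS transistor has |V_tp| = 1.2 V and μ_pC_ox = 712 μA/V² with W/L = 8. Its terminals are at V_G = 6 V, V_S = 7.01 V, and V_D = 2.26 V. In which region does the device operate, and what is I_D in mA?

Cutoff; I_D = 0 mA

V_SG = V_S − V_G = 7.01 − 6 = 1.01 V; V_SD = V_S − V_D = 7.01 − 2.26 = 4.75 V.
V_SG = 1.01 V < |V_tp| = 1.2 V, so the transistor is in cutoff.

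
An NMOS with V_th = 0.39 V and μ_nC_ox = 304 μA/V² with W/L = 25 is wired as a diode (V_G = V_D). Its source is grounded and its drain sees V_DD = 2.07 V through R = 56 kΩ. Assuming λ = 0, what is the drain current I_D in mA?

With gate tied to drain, V_GS = V_DS ≥ V_GS − V_th, so the device is in saturation.
k_n = μ_nC_ox · (W/L) = 7.6 mA/V².
KCL at the drain: ½ k_n (V_GS − V_th)² = (V_DD − V_GS)/R.
Let x = V_GS − 0.39. Then 213 x² + x − 1.68 = 0, giving x = 0.0865 V (positive root), so V_GS = 0.477 V.
I_D = (V_DD − V_GS)/R = (2.07 − 0.477) / 56 = 0.0285 mA.

I_D = 0.0285 mA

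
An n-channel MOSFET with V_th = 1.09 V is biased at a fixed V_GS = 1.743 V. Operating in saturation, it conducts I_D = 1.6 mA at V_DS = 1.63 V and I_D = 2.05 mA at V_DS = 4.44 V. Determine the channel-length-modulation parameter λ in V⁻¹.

λ = 0.120 V⁻¹

With V_GS fixed, I_D ∝ (1 + λ V_DS) in saturation, so I_D2/I_D1 = (1 + λ V_DS2)/(1 + λ V_DS1).
2.05/1.6 = 1.281 = (1 + 4.44 λ)/(1 + 1.63 λ).
Solving: λ (I_D1 V_DS2 − I_D2 V_DS1) = I_D2 − I_D1, so λ = (2.05 − 1.6) / (1.6 × 4.44 − 2.05 × 1.63) = 0.45 / 3.76 = 0.12 V⁻¹.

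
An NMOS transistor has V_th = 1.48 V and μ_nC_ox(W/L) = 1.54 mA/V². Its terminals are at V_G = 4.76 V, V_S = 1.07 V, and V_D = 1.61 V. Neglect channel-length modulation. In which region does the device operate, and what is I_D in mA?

Triode; I_D = 1.61 mA

V_GS = V_G − V_S = 4.76 − 1.07 = 3.69 V; V_DS = V_D − V_S = 1.61 − 1.07 = 0.54 V.
V_ov = V_GS − V_th = 3.69 − 1.48 = 2.21 V.
Since V_DS = 0.54 V < V_ov = 2.21 V, the device is in the triode region.
I_D = k_n [V_ov · V_DS − ½ V_DS²] = 1.54 × [2.21 × 0.54 − 0.5 × 0.54²] = 1.61 mA.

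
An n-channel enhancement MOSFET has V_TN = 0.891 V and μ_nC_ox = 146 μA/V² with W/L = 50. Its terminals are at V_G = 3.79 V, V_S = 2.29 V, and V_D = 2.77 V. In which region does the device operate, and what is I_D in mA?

Triode; I_D = 1.29 mA

V_GS = V_G − V_S = 3.79 − 2.29 = 1.5 V; V_DS = V_D − V_S = 2.77 − 2.29 = 0.48 V.
k_n = μ_nC_ox · (W/L) = 7.3 mA/V².
V_ov = V_GS − V_TN = 1.5 − 0.891 = 0.609 V.
Since V_DS = 0.48 V < V_ov = 0.609 V, the device is in the triode region.
I_D = k_n [V_ov · V_DS − ½ V_DS²] = 7.3 × [0.609 × 0.48 − 0.5 × 0.48²] = 1.29 mA.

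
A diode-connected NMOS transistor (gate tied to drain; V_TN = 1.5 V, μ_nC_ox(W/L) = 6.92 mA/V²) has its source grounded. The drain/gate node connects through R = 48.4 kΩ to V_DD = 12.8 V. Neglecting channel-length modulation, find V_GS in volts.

With gate tied to drain, V_GS = V_DS ≥ V_GS − V_TN, so the device is in saturation.
KCL at the drain: ½ k_n (V_GS − V_TN)² = (V_DD − V_GS)/R.
Let x = V_GS − 1.5. Then 167 x² + x − 11.3 = 0, giving x = 0.257 V (positive root), so V_GS = 1.76 V.
I_D = (V_DD − V_GS)/R = (12.8 − 1.76) / 48.4 = 0.228 mA.

V_GS = 1.76 V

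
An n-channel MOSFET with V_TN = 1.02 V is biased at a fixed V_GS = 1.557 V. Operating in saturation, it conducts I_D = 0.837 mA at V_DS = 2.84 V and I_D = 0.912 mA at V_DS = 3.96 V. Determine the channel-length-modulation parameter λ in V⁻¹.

With V_GS fixed, I_D ∝ (1 + λ V_DS) in saturation, so I_D2/I_D1 = (1 + λ V_DS2)/(1 + λ V_DS1).
0.912/0.837 = 1.09 = (1 + 3.96 λ)/(1 + 2.84 λ).
Solving: λ (I_D1 V_DS2 − I_D2 V_DS1) = I_D2 − I_D1, so λ = (0.912 − 0.837) / (0.837 × 3.96 − 0.912 × 2.84) = 0.075 / 0.724 = 0.104 V⁻¹.

λ = 0.104 V⁻¹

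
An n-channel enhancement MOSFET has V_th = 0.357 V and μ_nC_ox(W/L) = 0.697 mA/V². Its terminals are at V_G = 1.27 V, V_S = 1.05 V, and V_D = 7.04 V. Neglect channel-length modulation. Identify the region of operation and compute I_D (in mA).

V_GS = V_G − V_S = 1.27 − 1.05 = 0.22 V; V_DS = V_D − V_S = 7.04 − 1.05 = 5.99 V.
V_GS = 0.22 V < V_th = 0.357 V, so the transistor is in cutoff.

Cutoff; I_D = 0 mA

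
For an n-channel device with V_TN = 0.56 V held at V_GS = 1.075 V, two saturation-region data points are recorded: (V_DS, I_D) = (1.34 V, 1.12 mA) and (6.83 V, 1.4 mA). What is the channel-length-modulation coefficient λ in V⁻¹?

λ = 0.0485 V⁻¹

With V_GS fixed, I_D ∝ (1 + λ V_DS) in saturation, so I_D2/I_D1 = (1 + λ V_DS2)/(1 + λ V_DS1).
1.4/1.12 = 1.25 = (1 + 6.83 λ)/(1 + 1.34 λ).
Solving: λ (I_D1 V_DS2 − I_D2 V_DS1) = I_D2 − I_D1, so λ = (1.4 − 1.12) / (1.12 × 6.83 − 1.4 × 1.34) = 0.28 / 5.77 = 0.0485 V⁻¹.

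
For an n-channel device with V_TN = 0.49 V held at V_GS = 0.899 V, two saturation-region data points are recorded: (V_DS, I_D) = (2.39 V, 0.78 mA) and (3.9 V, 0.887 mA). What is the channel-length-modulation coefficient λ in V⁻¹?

λ = 0.116 V⁻¹

With V_GS fixed, I_D ∝ (1 + λ V_DS) in saturation, so I_D2/I_D1 = (1 + λ V_DS2)/(1 + λ V_DS1).
0.887/0.78 = 1.137 = (1 + 3.9 λ)/(1 + 2.39 λ).
Solving: λ (I_D1 V_DS2 − I_D2 V_DS1) = I_D2 − I_D1, so λ = (0.887 − 0.78) / (0.78 × 3.9 − 0.887 × 2.39) = 0.107 / 0.922 = 0.116 V⁻¹.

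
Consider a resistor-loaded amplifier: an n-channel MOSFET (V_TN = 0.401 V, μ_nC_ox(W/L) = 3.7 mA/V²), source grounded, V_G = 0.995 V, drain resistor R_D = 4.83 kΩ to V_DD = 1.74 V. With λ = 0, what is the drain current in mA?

I_D = 0.324 mA

V_GS = V_G = 0.995 V, so V_ov = 0.995 − 0.401 = 0.594 V.
Assume saturation: I_D = ½ k_n V_ov² = 0.5 × 3.7 × 0.594² = 0.653 mA, giving V_DS = V_DD − I_D R_D = 1.74 − 0.653 × 4.83 = -1.41 V.
But -1.41 V < V_ov = 0.594 V, so the device is actually in triode.
In triode I_D = k_n[V_ov V_DS − ½ V_DS²] and I_D = (V_DD − V_DS)/R_D. Equating: 8.94 V_DS² − 11.62 V_DS + 1.74 = 0, giving V_DS = 0.173 V (the root below V_ov).
I_D = (1.74 − 0.173) / 4.83 = 0.324 mA.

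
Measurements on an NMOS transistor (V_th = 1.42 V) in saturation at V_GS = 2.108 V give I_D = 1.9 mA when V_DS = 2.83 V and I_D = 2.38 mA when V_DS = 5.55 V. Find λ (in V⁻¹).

With V_GS fixed, I_D ∝ (1 + λ V_DS) in saturation, so I_D2/I_D1 = (1 + λ V_DS2)/(1 + λ V_DS1).
2.38/1.9 = 1.253 = (1 + 5.55 λ)/(1 + 2.83 λ).
Solving: λ (I_D1 V_DS2 − I_D2 V_DS1) = I_D2 − I_D1, so λ = (2.38 − 1.9) / (1.9 × 5.55 − 2.38 × 2.83) = 0.48 / 3.81 = 0.126 V⁻¹.

λ = 0.126 V⁻¹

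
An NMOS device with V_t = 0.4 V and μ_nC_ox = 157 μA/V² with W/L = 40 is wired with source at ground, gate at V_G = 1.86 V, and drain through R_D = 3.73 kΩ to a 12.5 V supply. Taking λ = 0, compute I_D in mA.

V_GS = V_G = 1.86 V, so V_ov = 1.86 − 0.4 = 1.46 V.
k_n = μ_nC_ox · (W/L) = 6.28 mA/V².
Assume saturation: I_D = ½ k_n V_ov² = 0.5 × 6.28 × 1.46² = 6.69 mA, giving V_DS = V_DD − I_D R_D = 12.5 − 6.69 × 3.73 = -12.5 V.
But -12.5 V < V_ov = 1.46 V, so the device is actually in triode.
In triode I_D = k_n[V_ov V_DS − ½ V_DS²] and I_D = (V_DD − V_DS)/R_D. Equating: 11.7 V_DS² − 35.2 V_DS + 12.5 = 0, giving V_DS = 0.411 V (the root below V_ov).
I_D = (12.5 − 0.411) / 3.73 = 3.24 mA.

I_D = 3.24 mA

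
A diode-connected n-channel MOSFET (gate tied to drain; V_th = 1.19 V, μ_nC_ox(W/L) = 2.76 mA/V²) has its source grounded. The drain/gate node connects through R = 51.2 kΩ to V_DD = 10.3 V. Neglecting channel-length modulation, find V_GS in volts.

V_GS = 1.54 V

With gate tied to drain, V_GS = V_DS ≥ V_GS − V_th, so the device is in saturation.
KCL at the drain: ½ k_n (V_GS − V_th)² = (V_DD − V_GS)/R.
Let x = V_GS − 1.19. Then 70.7 x² + x − 9.11 = 0, giving x = 0.352 V (positive root), so V_GS = 1.54 V.
I_D = (V_DD − V_GS)/R = (10.3 − 1.54) / 51.2 = 0.171 mA.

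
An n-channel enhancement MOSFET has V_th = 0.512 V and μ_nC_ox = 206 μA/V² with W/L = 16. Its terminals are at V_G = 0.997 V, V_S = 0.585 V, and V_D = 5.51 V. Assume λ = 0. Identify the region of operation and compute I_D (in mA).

Cutoff; I_D = 0 mA

V_GS = V_G − V_S = 0.997 − 0.585 = 0.412 V; V_DS = V_D − V_S = 5.51 − 0.585 = 4.92 V.
V_GS = 0.412 V < V_th = 0.512 V, so the transistor is in cutoff.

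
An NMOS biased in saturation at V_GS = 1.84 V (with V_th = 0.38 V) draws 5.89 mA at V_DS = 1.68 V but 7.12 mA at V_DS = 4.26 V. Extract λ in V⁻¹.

With V_GS fixed, I_D ∝ (1 + λ V_DS) in saturation, so I_D2/I_D1 = (1 + λ V_DS2)/(1 + λ V_DS1).
7.12/5.89 = 1.209 = (1 + 4.26 λ)/(1 + 1.68 λ).
Solving: λ (I_D1 V_DS2 − I_D2 V_DS1) = I_D2 − I_D1, so λ = (7.12 − 5.89) / (5.89 × 4.26 − 7.12 × 1.68) = 1.23 / 13.1 = 0.0937 V⁻¹.

λ = 0.0937 V⁻¹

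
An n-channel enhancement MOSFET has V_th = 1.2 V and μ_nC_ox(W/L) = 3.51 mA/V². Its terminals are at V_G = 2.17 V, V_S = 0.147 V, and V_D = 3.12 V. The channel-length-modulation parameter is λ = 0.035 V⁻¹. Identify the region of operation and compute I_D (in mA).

Saturation; I_D = 1.31 mA

V_GS = V_G − V_S = 2.17 − 0.147 = 2.02 V; V_DS = V_D − V_S = 3.12 − 0.147 = 2.97 V.
V_ov = V_GS − V_th = 2.02 − 1.2 = 0.823 V.
Since V_DS = 2.97 V ≥ V_ov = 0.823 V, the device is in saturation.
I_D = ½ k_n V_ov² (1 + λ V_DS) = 0.5 × 3.51 × 0.823² × (1 + 0.035 × 2.97) = 1.31 mA.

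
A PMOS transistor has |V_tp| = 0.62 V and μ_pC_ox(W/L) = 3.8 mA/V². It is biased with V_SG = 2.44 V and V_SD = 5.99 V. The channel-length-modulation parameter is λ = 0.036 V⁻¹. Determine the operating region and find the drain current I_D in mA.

V_ov = V_SG − |V_tp| = 2.44 − 0.62 = 1.82 V.
Since V_SD = 5.99 V ≥ V_ov = 1.82 V, the device is in saturation.
I_D = ½ k_p V_ov² (1 + λ V_SD) = 0.5 × 3.8 × 1.82² × (1 + 0.036 × 5.99) = 7.65 mA.

Saturation; I_D = 7.65 mA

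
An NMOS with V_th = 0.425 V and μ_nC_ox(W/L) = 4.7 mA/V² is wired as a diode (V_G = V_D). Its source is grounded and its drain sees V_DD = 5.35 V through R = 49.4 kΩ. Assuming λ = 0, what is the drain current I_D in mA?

I_D = 0.0956 mA

With gate tied to drain, V_GS = V_DS ≥ V_GS − V_th, so the device is in saturation.
KCL at the drain: ½ k_n (V_GS − V_th)² = (V_DD − V_GS)/R.
Let x = V_GS − 0.425. Then 116 x² + x − 4.925 = 0, giving x = 0.202 V (positive root), so V_GS = 0.627 V.
I_D = (V_DD − V_GS)/R = (5.35 − 0.627) / 49.4 = 0.0956 mA.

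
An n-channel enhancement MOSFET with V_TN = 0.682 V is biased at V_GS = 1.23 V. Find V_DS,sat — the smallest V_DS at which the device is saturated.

The boundary between triode and saturation is V_DS = V_GS − V_TN = V_ov.
V_ov = 1.23 − 0.682 = 0.548 V.

V_DS,sat = 0.548 V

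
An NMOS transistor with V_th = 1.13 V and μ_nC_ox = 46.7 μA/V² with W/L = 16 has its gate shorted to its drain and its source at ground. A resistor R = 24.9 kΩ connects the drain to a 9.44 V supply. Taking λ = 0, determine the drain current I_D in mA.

With gate tied to drain, V_GS = V_DS ≥ V_GS − V_th, so the device is in saturation.
k_n = μ_nC_ox · (W/L) = 0.7472 mA/V².
KCL at the drain: ½ k_n (V_GS − V_th)² = (V_DD − V_GS)/R.
Let x = V_GS − 1.13. Then 9.3 x² + x − 8.31 = 0, giving x = 0.893 V (positive root), so V_GS = 2.02 V.
I_D = (V_DD − V_GS)/R = (9.44 − 2.02) / 24.9 = 0.298 mA.

I_D = 0.298 mA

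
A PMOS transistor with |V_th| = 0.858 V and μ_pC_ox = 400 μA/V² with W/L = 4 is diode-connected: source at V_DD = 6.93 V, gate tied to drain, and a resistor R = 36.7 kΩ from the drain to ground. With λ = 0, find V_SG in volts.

V_SG = 1.30 V

With gate tied to drain, V_SG = V_SD ≥ V_SG − |V_th|, so the device is in saturation.
k_p = μ_pC_ox · (W/L) = 1.6 mA/V².
KCL at the drain: ½ k_p (V_SG − |V_th|)² = (V_DD − V_SG)/R.
Let x = V_SG − 0.858. Then 29.4 x² + x − 6.072 = 0, giving x = 0.438 V (positive root), so V_SG = 1.3 V.
I_D = (V_DD − V_SG)/R = (6.93 − 1.3) / 36.7 = 0.154 mA.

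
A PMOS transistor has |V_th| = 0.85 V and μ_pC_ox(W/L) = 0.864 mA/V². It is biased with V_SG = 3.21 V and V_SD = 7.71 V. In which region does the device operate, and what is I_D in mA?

V_ov = V_SG − |V_th| = 3.21 − 0.85 = 2.36 V.
Since V_SD = 7.71 V ≥ V_ov = 2.36 V, the device is in saturation.
I_D = ½ k_p V_ov² = 0.5 × 0.864 × 2.36² = 2.41 mA.

Saturation; I_D = 2.41 mA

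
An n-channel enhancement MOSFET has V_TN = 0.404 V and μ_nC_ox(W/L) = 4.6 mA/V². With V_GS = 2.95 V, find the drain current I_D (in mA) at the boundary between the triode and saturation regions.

I_D = 14.9 mA

At the boundary V_DS = V_ov = V_GS − V_TN = 2.95 − 0.404 = 2.55 V.
I_D = ½ k_n V_ov² = 0.5 × 4.6 × 2.55² = 14.9 mA.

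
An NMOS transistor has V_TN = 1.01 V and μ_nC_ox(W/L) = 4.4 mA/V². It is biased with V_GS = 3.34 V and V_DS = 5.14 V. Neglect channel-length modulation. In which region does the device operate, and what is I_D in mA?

Saturation; I_D = 11.9 mA

V_ov = V_GS − V_TN = 3.34 − 1.01 = 2.33 V.
Since V_DS = 5.14 V ≥ V_ov = 2.33 V, the device is in saturation.
I_D = ½ k_n V_ov² = 0.5 × 4.4 × 2.33² = 11.9 mA.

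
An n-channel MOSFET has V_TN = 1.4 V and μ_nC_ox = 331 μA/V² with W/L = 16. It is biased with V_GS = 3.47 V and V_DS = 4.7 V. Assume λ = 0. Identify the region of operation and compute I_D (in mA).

k_n = μ_nC_ox · (W/L) = 5.296 mA/V².
V_ov = V_GS − V_TN = 3.47 − 1.4 = 2.07 V.
Since V_DS = 4.7 V ≥ V_ov = 2.07 V, the device is in saturation.
I_D = ½ k_n V_ov² = 0.5 × 5.296 × 2.07² = 11.3 mA.

Saturation; I_D = 11.3 mA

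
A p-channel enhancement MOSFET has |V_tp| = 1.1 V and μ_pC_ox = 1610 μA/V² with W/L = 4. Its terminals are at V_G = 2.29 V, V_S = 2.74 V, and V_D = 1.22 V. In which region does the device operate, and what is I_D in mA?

V_SG = V_S − V_G = 2.74 − 2.29 = 0.45 V; V_SD = V_S − V_D = 2.74 − 1.22 = 1.52 V.
V_SG = 0.45 V < |V_tp| = 1.1 V, so the transistor is in cutoff.

Cutoff; I_D = 0 mA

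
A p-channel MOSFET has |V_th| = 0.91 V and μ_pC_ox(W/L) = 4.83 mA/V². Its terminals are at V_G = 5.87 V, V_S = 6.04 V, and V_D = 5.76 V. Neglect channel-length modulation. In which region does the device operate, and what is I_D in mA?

V_SG = V_S − V_G = 6.04 − 5.87 = 0.17 V; V_SD = V_S − V_D = 6.04 − 5.76 = 0.28 V.
V_SG = 0.17 V < |V_th| = 0.91 V, so the transistor is in cutoff.

Cutoff; I_D = 0 mA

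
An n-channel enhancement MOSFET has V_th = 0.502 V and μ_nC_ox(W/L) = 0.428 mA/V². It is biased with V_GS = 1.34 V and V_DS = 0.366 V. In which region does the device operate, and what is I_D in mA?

V_ov = V_GS − V_th = 1.34 − 0.502 = 0.838 V.
Since V_DS = 0.366 V < V_ov = 0.838 V, the device is in the triode region.
I_D = k_n [V_ov · V_DS − ½ V_DS²] = 0.428 × [0.838 × 0.366 − 0.5 × 0.366²] = 0.103 mA.

Triode; I_D = 0.103 mA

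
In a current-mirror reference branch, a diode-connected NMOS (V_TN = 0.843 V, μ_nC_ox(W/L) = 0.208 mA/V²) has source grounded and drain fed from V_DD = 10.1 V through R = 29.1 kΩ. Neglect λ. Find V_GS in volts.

With gate tied to drain, V_GS = V_DS ≥ V_GS − V_TN, so the device is in saturation.
KCL at the drain: ½ k_n (V_GS − V_TN)² = (V_DD − V_GS)/R.
Let x = V_GS − 0.843. Then 3.03 x² + x − 9.257 = 0, giving x = 1.59 V (positive root), so V_GS = 2.43 V.
I_D = (V_DD − V_GS)/R = (10.1 − 2.43) / 29.1 = 0.263 mA.

V_GS = 2.43 V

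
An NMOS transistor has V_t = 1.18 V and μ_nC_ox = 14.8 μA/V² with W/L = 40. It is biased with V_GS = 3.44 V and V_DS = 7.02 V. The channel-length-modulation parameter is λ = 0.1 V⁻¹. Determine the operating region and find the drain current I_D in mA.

k_n = μ_nC_ox · (W/L) = 0.592 mA/V².
V_ov = V_GS − V_t = 3.44 − 1.18 = 2.26 V.
Since V_DS = 7.02 V ≥ V_ov = 2.26 V, the device is in saturation.
I_D = ½ k_n V_ov² (1 + λ V_DS) = 0.5 × 0.592 × 2.26² × (1 + 0.1 × 7.02) = 2.57 mA.

Saturation; I_D = 2.57 mA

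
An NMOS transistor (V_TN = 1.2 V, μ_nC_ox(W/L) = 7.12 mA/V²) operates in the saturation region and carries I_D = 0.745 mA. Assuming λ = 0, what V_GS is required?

V_GS = 1.66 V

In saturation I_D = ½ k_n (V_GS − V_TN)², so V_GS − V_TN = √(2 I_D / k_n) = √(2 × 0.745 / 7.12) = 0.457 V.
V_GS = 1.2 + 0.457 = 1.66 V.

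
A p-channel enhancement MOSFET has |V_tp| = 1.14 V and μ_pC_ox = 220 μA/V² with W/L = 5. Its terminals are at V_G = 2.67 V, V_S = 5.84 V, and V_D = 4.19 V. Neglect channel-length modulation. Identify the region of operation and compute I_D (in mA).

V_SG = V_S − V_G = 5.84 − 2.67 = 3.17 V; V_SD = V_S − V_D = 5.84 − 4.19 = 1.65 V.
k_p = μ_pC_ox · (W/L) = 1.1 mA/V².
V_ov = V_SG − |V_tp| = 3.17 − 1.14 = 2.03 V.
Since V_SD = 1.65 V < V_ov = 2.03 V, the device is in the triode region.
I_D = k_p [V_ov · V_SD − ½ V_SD²] = 1.1 × [2.03 × 1.65 − 0.5 × 1.65²] = 2.19 mA.

Triode; I_D = 2.19 mA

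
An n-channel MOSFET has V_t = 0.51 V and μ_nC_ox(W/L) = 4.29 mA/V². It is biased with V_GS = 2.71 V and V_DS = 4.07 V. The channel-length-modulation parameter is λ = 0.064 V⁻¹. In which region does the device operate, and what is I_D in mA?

Saturation; I_D = 13.1 mA

V_ov = V_GS − V_t = 2.71 − 0.51 = 2.2 V.
Since V_DS = 4.07 V ≥ V_ov = 2.2 V, the device is in saturation.
I_D = ½ k_n V_ov² (1 + λ V_DS) = 0.5 × 4.29 × 2.2² × (1 + 0.064 × 4.07) = 13.1 mA.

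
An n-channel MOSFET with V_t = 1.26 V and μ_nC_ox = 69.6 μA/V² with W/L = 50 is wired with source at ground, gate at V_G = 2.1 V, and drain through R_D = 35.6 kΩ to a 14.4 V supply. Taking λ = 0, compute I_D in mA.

I_D = 0.400 mA

V_GS = V_G = 2.1 V, so V_ov = 2.1 − 1.26 = 0.84 V.
k_n = μ_nC_ox · (W/L) = 3.48 mA/V².
Assume saturation: I_D = ½ k_n V_ov² = 0.5 × 3.48 × 0.84² = 1.23 mA, giving V_DS = V_DD − I_D R_D = 14.4 − 1.23 × 35.6 = -29.3 V.
But -29.3 V < V_ov = 0.84 V, so the device is actually in triode.
In triode I_D = k_n[V_ov V_DS − ½ V_DS²] and I_D = (V_DD − V_DS)/R_D. Equating: 61.9 V_DS² − 105.1 V_DS + 14.4 = 0, giving V_DS = 0.15 V (the root below V_ov).
I_D = (14.4 − 0.15) / 35.6 = 0.4 mA.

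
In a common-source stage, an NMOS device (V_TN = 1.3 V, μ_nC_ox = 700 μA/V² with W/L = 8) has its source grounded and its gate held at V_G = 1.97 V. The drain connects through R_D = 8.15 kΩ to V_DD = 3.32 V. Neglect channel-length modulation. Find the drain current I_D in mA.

V_GS = V_G = 1.97 V, so V_ov = 1.97 − 1.3 = 0.67 V.
k_n = μ_nC_ox · (W/L) = 5.6 mA/V².
Assume saturation: I_D = ½ k_n V_ov² = 0.5 × 5.6 × 0.67² = 1.26 mA, giving V_DS = V_DD − I_D R_D = 3.32 − 1.26 × 8.15 = -6.92 V.
But -6.92 V < V_ov = 0.67 V, so the device is actually in triode.
In triode I_D = k_n[V_ov V_DS − ½ V_DS²] and I_D = (V_DD − V_DS)/R_D. Equating: 22.8 V_DS² − 31.58 V_DS + 3.32 = 0, giving V_DS = 0.115 V (the root below V_ov).
I_D = (3.32 − 0.115) / 8.15 = 0.393 mA.

I_D = 0.393 mA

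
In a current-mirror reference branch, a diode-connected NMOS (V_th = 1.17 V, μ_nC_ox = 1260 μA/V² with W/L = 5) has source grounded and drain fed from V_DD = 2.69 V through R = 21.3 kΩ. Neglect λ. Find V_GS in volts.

V_GS = 1.31 V

With gate tied to drain, V_GS = V_DS ≥ V_GS − V_th, so the device is in saturation.
k_n = μ_nC_ox · (W/L) = 6.3 mA/V².
KCL at the drain: ½ k_n (V_GS − V_th)² = (V_DD − V_GS)/R.
Let x = V_GS − 1.17. Then 67.1 x² + x − 1.52 = 0, giving x = 0.143 V (positive root), so V_GS = 1.31 V.
I_D = (V_DD − V_GS)/R = (2.69 − 1.31) / 21.3 = 0.0646 mA.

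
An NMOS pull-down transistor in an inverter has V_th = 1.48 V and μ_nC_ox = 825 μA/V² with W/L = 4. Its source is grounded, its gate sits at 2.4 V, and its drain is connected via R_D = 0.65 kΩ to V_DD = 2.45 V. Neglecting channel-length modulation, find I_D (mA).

V_GS = V_G = 2.4 V, so V_ov = 2.4 − 1.48 = 0.92 V.
k_n = μ_nC_ox · (W/L) = 3.3 mA/V².
Assume saturation: I_D = ½ k_n V_ov² = 0.5 × 3.3 × 0.92² = 1.4 mA, giving V_DS = V_DD − I_D R_D = 2.45 − 1.4 × 0.65 = 1.54 V.
V_DS = 1.54 V ≥ V_ov = 0.92 V, confirming saturation.

I_D = 1.40 mA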